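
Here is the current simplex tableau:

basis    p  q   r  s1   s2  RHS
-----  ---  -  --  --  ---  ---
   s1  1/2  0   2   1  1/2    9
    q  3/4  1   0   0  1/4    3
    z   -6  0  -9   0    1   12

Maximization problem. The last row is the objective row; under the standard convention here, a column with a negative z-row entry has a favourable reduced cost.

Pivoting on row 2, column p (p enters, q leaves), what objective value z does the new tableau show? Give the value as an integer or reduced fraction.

36

Minimum ratio for p: 3/(3/4) = 4.
z changes by −(z-row coeff of p)·ratio = −(-6)·4 = 24.
New z = 12 + 24 = 36.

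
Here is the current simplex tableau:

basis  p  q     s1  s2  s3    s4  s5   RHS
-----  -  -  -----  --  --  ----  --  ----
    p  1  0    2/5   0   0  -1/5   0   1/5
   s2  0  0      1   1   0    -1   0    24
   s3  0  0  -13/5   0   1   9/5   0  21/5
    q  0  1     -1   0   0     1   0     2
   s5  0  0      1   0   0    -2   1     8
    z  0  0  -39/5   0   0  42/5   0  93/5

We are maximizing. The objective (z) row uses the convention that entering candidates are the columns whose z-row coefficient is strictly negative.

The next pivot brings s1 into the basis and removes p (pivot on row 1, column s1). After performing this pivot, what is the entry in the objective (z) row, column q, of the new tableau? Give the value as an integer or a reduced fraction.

Pivot element is row 1, column s1: 2/5.
Normalize row 1: new (row 1, q) = 0/(2/5) = 0.
z-row ← z-row − (-39/5)·(new row 1): 0 − (-39/5)·0 = 0.

0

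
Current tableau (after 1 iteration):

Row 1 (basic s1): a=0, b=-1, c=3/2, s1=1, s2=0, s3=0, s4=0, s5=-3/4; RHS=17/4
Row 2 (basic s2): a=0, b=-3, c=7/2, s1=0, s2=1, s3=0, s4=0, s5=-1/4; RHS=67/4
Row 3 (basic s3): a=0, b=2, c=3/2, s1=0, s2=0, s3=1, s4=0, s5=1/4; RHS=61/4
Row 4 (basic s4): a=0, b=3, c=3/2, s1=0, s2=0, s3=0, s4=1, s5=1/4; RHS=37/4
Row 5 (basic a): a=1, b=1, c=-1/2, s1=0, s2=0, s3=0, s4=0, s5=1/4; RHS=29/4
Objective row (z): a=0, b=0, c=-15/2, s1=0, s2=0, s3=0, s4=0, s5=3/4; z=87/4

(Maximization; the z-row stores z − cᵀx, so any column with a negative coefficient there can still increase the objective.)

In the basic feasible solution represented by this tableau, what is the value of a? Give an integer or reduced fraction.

29/4

a is basic (row 5); its value is the RHS of that row: 29/4.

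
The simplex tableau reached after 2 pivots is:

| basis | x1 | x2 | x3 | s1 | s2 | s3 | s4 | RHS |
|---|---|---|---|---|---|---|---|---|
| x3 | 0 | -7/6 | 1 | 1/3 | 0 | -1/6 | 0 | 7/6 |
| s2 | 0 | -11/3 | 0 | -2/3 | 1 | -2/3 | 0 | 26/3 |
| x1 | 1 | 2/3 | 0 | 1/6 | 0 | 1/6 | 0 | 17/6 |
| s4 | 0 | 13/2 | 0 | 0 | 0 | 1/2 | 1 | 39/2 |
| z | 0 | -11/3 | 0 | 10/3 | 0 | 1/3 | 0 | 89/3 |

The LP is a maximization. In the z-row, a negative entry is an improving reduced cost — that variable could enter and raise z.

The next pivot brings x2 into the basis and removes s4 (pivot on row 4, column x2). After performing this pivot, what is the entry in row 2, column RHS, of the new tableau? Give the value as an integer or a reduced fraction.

Pivot element is row 4, column x2: 13/2.
Normalize row 4: new (row 4, RHS) = (39/2)/(13/2) = 3.
row 2 ← row 2 − (-11/3)·(new row 4): 26/3 − (-11/3)·3 = 59/3.

59/3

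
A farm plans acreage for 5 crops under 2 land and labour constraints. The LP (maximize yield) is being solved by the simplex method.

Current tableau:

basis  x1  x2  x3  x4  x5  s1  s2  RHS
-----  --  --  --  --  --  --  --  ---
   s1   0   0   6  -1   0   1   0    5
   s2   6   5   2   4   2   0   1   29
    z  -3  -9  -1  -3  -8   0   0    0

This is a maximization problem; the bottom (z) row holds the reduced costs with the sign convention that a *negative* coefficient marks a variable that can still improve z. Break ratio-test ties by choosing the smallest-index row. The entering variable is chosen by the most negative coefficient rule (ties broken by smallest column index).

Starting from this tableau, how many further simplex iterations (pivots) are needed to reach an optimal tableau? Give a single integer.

pivot: x2 in, s2 out → z = 261/5
pivot: x5 in, x2 out → z = 116
No improving column remains; optimal.

2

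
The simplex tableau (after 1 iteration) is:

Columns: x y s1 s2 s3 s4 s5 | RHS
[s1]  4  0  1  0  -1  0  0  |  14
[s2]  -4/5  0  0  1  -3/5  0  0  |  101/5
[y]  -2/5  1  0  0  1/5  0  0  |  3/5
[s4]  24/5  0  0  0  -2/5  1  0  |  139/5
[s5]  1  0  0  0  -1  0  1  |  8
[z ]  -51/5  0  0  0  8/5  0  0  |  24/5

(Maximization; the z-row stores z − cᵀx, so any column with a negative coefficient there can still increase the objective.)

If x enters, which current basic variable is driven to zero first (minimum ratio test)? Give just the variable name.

Ratios: row 1 (s1): 14/4 = 7/2; row 2 (s2): entry -4/5 ≤ 0, skip; row 3 (y): entry -2/5 ≤ 0, skip; row 4 (s4): (139/5)/(24/5) = 139/24; row 5 (s5): 8/1 = 8.
Minimum ratio 7/2 is in the s1 row, so s1 leaves.

s1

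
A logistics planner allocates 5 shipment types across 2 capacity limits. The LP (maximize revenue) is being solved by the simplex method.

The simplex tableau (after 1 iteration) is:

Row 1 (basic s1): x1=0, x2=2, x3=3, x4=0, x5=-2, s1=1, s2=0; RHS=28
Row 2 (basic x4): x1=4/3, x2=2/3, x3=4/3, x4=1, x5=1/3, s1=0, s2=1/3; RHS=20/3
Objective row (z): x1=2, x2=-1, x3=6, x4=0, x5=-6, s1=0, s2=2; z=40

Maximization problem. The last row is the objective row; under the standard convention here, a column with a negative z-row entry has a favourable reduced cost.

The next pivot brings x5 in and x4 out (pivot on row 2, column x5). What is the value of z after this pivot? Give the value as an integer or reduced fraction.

160

Minimum ratio for x5: (20/3)/(1/3) = 20.
z changes by −(z-row coeff of x5)·ratio = −(-6)·20 = 120.
New z = 40 + 120 = 160.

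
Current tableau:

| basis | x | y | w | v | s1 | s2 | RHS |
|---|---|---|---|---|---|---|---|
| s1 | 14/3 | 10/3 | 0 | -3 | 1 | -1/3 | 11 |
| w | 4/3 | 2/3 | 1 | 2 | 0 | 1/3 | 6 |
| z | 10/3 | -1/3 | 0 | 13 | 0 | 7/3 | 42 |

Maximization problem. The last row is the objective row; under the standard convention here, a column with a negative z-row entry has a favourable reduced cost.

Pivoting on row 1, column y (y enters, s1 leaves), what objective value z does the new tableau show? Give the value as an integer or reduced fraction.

Minimum ratio for y: 11/(10/3) = 33/10.
z changes by −(z-row coeff of y)·ratio = −(-1/3)·(33/10) = 11/10.
New z = 42 + (11/10) = 431/10.

431/10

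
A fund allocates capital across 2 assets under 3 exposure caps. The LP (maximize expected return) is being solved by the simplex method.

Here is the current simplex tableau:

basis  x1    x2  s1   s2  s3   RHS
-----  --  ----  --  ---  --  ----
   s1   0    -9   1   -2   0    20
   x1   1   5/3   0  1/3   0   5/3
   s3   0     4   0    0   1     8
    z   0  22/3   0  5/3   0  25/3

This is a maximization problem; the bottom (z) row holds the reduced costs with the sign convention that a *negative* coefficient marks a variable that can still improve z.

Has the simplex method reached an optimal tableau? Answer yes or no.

No objective-row coefficient is strictly negative, so no entering variable exists; the tableau is optimal.

yes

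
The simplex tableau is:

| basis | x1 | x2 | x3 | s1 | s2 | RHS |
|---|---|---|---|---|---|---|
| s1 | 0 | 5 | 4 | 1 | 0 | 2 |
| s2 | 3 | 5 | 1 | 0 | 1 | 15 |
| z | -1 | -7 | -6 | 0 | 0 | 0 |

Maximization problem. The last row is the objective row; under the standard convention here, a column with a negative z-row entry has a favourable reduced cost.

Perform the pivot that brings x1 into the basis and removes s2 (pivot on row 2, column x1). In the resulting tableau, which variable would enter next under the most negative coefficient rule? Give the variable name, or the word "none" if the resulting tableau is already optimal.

x3

Pivot element 3. New z-row = old z-row − (-1)·(row 2/3).
Updated z-row coefficients: x1: 0, x2: -16/3, x3: -17/3, s1: 0, s2: 1/3.
The most negative is -17/3 in column x3, so x3 would enter next.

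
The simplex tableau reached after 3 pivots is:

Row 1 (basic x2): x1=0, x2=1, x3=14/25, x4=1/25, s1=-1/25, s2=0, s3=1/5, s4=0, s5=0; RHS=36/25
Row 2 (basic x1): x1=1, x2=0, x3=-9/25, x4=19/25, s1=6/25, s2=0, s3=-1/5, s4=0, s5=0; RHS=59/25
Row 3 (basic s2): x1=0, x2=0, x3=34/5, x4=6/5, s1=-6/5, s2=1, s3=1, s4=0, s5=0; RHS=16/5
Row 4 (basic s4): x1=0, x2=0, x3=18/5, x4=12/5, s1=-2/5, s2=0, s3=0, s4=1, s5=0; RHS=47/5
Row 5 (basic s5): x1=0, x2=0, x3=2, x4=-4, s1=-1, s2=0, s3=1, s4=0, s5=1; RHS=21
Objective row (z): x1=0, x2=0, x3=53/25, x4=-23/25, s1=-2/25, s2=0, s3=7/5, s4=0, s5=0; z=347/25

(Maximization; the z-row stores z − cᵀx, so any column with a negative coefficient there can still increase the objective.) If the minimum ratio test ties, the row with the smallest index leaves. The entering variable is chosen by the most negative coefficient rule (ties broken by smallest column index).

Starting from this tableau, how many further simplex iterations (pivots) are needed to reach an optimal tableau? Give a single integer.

pivot: x4 in, s2 out → z = 49/3
pivot: s1 in, x1 out → z = 50/3
No improving column remains; optimal.

2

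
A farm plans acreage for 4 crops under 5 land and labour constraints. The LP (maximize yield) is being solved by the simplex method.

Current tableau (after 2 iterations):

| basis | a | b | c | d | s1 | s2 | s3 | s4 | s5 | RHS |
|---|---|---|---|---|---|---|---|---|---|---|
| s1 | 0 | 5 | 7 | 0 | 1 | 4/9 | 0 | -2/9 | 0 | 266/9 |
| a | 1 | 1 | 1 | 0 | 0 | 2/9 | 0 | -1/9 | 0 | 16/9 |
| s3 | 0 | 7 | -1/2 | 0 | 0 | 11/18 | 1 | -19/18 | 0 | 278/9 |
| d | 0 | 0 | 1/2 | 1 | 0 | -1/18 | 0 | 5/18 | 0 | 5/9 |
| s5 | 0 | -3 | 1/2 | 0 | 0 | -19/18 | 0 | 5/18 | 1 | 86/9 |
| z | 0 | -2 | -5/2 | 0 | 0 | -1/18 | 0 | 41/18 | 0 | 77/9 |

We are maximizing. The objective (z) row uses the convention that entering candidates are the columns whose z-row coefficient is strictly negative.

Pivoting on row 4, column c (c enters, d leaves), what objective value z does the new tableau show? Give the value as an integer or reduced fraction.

34/3

Minimum ratio for c: (5/9)/(1/2) = 10/9.
z changes by −(z-row coeff of c)·ratio = −(-5/2)·(10/9) = 25/9.
New z = 77/9 + (25/9) = 34/3.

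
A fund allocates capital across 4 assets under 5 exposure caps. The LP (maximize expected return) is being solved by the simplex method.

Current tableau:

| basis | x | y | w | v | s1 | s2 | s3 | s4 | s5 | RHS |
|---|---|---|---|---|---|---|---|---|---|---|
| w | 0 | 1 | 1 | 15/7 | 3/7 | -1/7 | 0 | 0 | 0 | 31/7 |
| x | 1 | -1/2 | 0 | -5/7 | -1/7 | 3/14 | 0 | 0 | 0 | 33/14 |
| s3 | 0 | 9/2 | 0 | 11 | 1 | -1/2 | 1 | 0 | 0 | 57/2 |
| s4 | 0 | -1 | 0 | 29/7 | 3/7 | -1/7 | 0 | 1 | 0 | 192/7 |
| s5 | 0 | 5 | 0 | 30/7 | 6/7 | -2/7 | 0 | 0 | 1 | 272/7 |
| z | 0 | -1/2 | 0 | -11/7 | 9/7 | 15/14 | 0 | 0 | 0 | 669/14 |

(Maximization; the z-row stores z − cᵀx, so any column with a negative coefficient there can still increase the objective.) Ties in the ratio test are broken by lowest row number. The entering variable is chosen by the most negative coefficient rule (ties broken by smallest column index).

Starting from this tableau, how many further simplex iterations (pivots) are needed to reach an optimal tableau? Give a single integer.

1

pivot: v in, w out → z = 1531/30
No improving column remains; optimal.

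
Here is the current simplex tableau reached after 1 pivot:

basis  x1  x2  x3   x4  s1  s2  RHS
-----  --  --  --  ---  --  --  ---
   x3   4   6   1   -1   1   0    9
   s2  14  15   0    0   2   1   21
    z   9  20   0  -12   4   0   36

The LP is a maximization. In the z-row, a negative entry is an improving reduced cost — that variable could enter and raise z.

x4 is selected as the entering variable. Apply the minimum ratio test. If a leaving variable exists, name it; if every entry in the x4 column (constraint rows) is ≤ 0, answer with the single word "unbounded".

unbounded

x4-column entries: row 1: -1, row 2: 0. All ≤ 0, so x4 can increase without bound; the LP is unbounded in this direction.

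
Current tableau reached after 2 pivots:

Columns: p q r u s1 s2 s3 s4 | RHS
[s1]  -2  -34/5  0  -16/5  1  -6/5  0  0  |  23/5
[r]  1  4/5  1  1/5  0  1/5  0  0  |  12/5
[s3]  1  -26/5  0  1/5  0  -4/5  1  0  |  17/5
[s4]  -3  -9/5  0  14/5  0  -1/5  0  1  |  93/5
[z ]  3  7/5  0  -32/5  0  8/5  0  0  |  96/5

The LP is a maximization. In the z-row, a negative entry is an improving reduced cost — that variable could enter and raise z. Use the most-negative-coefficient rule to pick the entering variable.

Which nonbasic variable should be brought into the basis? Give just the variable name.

Objective-row coefficients: p: 3, q: 7/5, r: 0, u: -32/5, s1: 0, s2: 8/5, s3: 0, s4: 0.
The most negative is -32/5 in column u, so u enters.

u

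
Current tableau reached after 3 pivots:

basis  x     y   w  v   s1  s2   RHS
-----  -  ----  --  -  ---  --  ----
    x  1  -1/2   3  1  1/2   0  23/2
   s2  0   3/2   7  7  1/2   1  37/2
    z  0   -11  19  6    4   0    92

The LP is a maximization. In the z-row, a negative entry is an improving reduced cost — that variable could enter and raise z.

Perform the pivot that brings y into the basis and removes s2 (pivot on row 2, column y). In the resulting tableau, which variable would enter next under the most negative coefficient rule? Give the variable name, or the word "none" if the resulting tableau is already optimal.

Pivot element 3/2. New z-row = old z-row − (-11)·(row 2/(3/2)).
Updated z-row coefficients: x: 0, y: 0, w: 211/3, v: 172/3, s1: 23/3, s2: 22/3.
No coefficient is strictly negative; the tableau after this pivot is optimal.

none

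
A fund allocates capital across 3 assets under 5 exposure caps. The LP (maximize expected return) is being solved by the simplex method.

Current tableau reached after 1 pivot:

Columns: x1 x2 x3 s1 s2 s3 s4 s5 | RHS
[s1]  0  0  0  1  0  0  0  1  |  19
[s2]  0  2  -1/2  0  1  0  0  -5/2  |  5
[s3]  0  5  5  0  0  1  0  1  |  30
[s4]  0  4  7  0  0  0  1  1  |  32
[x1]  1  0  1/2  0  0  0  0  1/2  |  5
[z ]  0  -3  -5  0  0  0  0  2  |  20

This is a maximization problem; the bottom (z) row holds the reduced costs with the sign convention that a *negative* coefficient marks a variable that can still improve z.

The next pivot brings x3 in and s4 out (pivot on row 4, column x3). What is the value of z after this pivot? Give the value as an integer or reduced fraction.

300/7

Minimum ratio for x3: 32/7 = 32/7.
z changes by −(z-row coeff of x3)·ratio = −(-5)·(32/7) = 160/7.
New z = 20 + (160/7) = 300/7.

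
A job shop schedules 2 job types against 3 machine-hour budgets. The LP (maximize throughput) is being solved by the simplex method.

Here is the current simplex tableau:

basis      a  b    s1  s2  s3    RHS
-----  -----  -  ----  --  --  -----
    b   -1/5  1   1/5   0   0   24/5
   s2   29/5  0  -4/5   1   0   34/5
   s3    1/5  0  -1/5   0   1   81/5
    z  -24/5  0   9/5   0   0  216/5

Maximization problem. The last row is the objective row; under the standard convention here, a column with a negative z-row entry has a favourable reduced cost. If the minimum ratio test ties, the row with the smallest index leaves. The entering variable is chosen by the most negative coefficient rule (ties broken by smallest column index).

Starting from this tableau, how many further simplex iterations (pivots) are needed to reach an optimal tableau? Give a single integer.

1

pivot: a in, s2 out → z = 1416/29
No improving column remains; optimal.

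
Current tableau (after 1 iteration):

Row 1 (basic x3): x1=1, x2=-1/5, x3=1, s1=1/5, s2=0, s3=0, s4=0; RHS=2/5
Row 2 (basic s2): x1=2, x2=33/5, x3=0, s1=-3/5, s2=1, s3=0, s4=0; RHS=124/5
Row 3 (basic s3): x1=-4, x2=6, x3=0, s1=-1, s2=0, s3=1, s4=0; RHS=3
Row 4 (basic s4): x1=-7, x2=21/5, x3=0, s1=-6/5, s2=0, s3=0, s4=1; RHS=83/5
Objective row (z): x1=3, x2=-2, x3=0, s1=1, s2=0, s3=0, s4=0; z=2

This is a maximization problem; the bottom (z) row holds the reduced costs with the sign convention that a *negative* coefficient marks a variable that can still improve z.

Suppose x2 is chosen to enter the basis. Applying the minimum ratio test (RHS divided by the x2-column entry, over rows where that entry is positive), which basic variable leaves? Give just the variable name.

Ratios: row 1 (x3): entry -1/5 ≤ 0, skip; row 2 (s2): (124/5)/(33/5) = 124/33; row 3 (s3): 3/6 = 1/2; row 4 (s4): (83/5)/(21/5) = 83/21.
Minimum ratio 1/2 is in the s3 row, so s3 leaves.

s3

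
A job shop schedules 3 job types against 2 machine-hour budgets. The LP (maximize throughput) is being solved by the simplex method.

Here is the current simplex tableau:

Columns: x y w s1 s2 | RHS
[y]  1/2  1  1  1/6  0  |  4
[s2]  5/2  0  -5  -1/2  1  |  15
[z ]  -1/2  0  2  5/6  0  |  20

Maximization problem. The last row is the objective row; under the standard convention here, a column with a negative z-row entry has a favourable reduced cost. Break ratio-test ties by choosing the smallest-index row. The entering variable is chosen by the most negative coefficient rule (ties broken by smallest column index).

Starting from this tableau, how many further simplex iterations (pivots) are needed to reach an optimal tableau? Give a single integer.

1

pivot: x in, s2 out → z = 23
No improving column remains; optimal.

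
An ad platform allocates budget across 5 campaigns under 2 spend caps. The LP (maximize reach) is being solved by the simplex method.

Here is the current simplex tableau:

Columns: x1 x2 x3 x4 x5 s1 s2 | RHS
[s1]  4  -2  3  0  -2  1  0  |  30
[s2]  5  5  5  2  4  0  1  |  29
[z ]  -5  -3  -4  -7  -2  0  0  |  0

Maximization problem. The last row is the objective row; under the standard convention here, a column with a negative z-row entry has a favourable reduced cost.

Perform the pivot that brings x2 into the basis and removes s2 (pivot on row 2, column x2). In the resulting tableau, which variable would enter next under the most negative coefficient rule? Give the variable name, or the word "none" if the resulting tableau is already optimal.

x4

Pivot element 5. New z-row = old z-row − (-3)·(row 2/5).
Updated z-row coefficients: x1: -2, x2: 0, x3: -1, x4: -29/5, x5: 2/5, s1: 0, s2: 3/5.
The most negative is -29/5 in column x4, so x4 would enter next.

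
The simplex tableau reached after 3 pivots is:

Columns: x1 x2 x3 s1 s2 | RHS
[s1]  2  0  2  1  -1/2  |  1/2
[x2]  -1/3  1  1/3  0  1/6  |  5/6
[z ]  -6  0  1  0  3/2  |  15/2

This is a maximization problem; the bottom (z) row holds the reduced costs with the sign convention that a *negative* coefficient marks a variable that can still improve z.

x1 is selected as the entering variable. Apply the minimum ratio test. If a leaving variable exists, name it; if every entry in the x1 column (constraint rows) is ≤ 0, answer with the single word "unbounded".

Ratios: row 1 (s1): (1/2)/2 = 1/4; row 2 (x2): entry -1/3 ≤ 0, skip.
Minimum ratio is in the s1 row, so s1 leaves.

s1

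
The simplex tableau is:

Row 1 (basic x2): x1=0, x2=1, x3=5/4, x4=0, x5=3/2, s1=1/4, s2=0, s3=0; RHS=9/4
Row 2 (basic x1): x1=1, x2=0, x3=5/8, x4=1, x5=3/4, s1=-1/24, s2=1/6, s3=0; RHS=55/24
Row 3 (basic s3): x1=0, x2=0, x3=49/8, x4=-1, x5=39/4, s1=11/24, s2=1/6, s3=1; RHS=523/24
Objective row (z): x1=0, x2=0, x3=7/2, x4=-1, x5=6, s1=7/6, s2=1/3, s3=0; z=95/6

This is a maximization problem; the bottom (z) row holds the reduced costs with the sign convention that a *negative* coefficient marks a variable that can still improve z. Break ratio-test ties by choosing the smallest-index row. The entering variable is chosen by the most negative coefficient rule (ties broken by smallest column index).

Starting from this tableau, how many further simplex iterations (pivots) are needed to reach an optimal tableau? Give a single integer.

pivot: x4 in, x1 out → z = 145/8
No improving column remains; optimal.

1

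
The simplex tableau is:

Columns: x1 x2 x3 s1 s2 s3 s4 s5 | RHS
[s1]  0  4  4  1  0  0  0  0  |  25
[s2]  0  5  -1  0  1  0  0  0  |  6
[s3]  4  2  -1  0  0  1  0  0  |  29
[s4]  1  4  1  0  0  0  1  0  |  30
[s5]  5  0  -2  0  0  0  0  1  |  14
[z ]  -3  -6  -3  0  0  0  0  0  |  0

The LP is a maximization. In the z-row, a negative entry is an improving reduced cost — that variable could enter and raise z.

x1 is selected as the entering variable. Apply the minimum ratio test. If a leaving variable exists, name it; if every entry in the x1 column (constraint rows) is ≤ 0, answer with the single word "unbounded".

Ratios: row 1 (s1): entry 0 ≤ 0, skip; row 2 (s2): entry 0 ≤ 0, skip; row 3 (s3): 29/4 = 29/4; row 4 (s4): 30/1 = 30; row 5 (s5): 14/5 = 14/5.
Minimum ratio is in the s5 row, so s5 leaves.

s5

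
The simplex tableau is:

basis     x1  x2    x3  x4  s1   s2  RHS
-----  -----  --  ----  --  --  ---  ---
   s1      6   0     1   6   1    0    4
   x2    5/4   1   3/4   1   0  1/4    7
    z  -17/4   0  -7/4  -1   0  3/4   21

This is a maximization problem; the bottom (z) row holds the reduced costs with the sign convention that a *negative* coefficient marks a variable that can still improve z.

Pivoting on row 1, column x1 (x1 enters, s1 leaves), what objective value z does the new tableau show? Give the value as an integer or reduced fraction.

143/6

Minimum ratio for x1: 4/6 = 2/3.
z changes by −(z-row coeff of x1)·ratio = −(-17/4)·(2/3) = 17/6.
New z = 21 + (17/6) = 143/6.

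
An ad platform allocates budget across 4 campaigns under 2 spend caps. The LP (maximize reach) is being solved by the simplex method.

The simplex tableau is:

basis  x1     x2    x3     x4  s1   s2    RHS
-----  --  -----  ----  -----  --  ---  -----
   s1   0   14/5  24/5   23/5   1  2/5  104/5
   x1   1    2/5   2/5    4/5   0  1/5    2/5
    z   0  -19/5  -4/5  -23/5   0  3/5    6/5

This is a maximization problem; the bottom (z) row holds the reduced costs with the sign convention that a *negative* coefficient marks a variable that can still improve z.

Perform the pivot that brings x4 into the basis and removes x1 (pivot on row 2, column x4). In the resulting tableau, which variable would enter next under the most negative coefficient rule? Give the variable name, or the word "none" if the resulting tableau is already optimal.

Pivot element 4/5. New z-row = old z-row − (-23/5)·(row 2/(4/5)).
Updated z-row coefficients: x1: 23/4, x2: -3/2, x3: 3/2, x4: 0, s1: 0, s2: 7/4.
The most negative is -3/2 in column x2, so x2 would enter next.

x2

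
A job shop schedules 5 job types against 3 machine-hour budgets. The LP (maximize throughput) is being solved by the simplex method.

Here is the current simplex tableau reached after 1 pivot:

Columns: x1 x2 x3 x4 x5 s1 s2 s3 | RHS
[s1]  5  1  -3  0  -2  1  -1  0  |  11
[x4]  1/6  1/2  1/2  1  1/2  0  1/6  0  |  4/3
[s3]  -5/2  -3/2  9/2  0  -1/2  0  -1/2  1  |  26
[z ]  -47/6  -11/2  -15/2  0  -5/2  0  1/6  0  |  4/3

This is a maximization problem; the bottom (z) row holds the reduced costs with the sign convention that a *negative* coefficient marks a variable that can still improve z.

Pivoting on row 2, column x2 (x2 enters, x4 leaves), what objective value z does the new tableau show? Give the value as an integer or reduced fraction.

Minimum ratio for x2: (4/3)/(1/2) = 8/3.
z changes by −(z-row coeff of x2)·ratio = −(-11/2)·(8/3) = 44/3.
New z = 4/3 + (44/3) = 16.

16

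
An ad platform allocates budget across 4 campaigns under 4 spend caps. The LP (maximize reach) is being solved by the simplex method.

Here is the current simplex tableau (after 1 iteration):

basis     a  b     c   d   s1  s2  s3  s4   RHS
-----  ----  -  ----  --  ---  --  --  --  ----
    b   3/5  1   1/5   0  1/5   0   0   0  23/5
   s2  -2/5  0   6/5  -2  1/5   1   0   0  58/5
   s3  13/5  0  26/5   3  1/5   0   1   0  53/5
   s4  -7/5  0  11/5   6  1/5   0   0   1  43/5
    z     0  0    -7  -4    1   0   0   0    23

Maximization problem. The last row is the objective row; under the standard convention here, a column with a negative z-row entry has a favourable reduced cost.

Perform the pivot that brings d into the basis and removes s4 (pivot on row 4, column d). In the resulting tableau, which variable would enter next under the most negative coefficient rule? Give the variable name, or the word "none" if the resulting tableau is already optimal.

c

Pivot element 6. New z-row = old z-row − (-4)·(row 4/6).
Updated z-row coefficients: a: -14/15, b: 0, c: -83/15, d: 0, s1: 17/15, s2: 0, s3: 0, s4: 2/3.
The most negative is -83/15 in column c, so c would enter next.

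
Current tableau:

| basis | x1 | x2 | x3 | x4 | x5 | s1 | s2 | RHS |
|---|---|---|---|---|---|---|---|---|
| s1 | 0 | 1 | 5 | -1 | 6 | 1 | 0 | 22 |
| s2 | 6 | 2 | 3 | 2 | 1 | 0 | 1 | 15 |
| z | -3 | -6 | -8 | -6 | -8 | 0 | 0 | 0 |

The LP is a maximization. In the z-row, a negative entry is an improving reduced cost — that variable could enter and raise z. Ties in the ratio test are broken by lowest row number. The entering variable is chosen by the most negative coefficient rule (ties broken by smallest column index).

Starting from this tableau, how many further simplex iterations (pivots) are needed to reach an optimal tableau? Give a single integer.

pivot: x3 in, s1 out → z = 176/5
pivot: x4 in, s2 out → z = 526/13
pivot: x5 in, x3 out → z = 880/13
No improving column remains; optimal.

3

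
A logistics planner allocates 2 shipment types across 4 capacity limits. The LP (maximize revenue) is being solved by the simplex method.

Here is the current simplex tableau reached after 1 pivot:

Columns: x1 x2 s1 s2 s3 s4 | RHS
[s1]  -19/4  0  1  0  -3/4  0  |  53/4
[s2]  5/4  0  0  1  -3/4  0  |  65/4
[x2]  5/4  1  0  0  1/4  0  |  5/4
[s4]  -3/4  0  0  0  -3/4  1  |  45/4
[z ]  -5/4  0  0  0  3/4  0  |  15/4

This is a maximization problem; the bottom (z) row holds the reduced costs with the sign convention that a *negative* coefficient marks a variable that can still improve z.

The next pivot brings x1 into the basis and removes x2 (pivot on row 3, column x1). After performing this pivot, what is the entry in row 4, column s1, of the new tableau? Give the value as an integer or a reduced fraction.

Pivot element is row 3, column x1: 5/4.
Normalize row 3: new (row 3, s1) = 0/(5/4) = 0.
row 4 ← row 4 − (-3/4)·(new row 3): 0 − (-3/4)·0 = 0.

0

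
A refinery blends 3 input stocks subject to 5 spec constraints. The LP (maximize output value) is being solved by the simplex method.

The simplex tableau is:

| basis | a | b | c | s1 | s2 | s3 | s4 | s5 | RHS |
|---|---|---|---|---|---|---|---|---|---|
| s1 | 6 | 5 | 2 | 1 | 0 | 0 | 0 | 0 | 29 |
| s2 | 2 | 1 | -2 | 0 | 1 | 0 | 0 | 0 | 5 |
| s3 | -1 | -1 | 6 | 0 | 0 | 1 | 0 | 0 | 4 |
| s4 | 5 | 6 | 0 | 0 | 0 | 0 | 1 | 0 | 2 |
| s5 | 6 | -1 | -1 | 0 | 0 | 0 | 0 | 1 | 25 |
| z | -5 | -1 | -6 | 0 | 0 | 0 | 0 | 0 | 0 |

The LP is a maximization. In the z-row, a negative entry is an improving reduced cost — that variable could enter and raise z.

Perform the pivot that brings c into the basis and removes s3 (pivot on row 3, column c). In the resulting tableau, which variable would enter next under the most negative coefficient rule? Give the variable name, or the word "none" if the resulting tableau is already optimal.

Pivot element 6. New z-row = old z-row − (-6)·(row 3/6).
Updated z-row coefficients: a: -6, b: -2, c: 0, s1: 0, s2: 0, s3: 1, s4: 0, s5: 0.
The most negative is -6 in column a, so a would enter next.

a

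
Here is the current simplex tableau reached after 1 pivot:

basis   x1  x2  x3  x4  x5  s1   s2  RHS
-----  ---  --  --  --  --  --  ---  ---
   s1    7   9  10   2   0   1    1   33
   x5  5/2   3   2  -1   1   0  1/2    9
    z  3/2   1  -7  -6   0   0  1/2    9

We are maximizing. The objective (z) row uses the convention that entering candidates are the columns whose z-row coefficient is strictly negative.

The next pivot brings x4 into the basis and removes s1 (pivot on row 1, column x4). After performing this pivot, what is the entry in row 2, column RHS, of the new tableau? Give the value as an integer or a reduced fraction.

51/2

Pivot element is row 1, column x4: 2.
Normalize row 1: new (row 1, RHS) = 33/2 = 33/2.
row 2 ← row 2 − (-1)·(new row 1): 9 − (-1)·(33/2) = 51/2.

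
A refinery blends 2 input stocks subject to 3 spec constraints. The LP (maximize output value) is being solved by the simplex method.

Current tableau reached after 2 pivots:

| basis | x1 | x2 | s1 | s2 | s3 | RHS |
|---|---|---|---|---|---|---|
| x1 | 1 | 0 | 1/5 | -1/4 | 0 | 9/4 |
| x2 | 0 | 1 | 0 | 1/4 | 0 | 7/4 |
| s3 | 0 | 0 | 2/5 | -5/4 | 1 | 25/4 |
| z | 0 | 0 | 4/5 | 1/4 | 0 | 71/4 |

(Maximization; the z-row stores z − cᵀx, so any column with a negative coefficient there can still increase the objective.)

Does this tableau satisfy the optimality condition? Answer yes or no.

yes

No objective-row coefficient is strictly negative, so no entering variable exists; the tableau is optimal.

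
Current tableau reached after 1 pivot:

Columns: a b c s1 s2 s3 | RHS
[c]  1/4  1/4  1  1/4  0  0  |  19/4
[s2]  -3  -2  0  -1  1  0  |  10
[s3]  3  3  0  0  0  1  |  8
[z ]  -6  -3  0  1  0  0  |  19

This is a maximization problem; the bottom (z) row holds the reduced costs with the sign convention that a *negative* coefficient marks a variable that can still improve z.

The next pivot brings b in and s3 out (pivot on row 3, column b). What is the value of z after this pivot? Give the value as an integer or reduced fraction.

27

Minimum ratio for b: 8/3 = 8/3.
z changes by −(z-row coeff of b)·ratio = −(-3)·(8/3) = 8.
New z = 19 + 8 = 27.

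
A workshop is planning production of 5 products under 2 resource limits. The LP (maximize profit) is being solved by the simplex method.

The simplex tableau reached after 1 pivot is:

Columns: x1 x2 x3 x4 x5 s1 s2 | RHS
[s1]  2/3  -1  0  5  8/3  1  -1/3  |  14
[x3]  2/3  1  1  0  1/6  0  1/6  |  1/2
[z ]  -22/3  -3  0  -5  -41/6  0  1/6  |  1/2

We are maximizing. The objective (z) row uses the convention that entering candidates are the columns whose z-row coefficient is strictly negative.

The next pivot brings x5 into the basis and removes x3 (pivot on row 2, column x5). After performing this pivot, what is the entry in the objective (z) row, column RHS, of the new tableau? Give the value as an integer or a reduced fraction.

Pivot element is row 2, column x5: 1/6.
Normalize row 2: new (row 2, RHS) = (1/2)/(1/6) = 3.
z-row ← z-row − (-41/6)·(new row 2): 1/2 − (-41/6)·3 = 21.

21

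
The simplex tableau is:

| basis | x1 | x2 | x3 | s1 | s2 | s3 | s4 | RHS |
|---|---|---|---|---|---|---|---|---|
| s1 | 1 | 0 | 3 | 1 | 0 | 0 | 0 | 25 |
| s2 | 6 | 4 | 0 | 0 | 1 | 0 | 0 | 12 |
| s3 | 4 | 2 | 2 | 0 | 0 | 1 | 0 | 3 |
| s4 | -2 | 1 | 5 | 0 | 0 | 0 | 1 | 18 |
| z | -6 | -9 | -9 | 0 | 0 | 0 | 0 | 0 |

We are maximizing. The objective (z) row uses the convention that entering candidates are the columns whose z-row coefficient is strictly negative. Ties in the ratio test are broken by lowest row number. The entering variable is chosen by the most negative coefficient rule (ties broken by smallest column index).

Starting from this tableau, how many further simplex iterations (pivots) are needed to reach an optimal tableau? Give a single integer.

1

pivot: x2 in, s3 out → z = 27/2
No improving column remains; optimal.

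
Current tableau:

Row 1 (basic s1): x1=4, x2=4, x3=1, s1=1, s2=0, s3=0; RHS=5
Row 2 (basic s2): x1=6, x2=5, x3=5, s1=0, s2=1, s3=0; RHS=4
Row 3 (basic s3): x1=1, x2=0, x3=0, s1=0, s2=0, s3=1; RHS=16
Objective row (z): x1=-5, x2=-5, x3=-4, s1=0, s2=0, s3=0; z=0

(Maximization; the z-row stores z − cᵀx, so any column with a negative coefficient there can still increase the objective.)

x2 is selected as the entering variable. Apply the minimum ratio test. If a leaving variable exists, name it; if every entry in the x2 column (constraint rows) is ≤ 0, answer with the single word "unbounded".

Ratios: row 1 (s1): 5/4 = 5/4; row 2 (s2): 4/5 = 4/5; row 3 (s3): entry 0 ≤ 0, skip.
Minimum ratio is in the s2 row, so s2 leaves.

s2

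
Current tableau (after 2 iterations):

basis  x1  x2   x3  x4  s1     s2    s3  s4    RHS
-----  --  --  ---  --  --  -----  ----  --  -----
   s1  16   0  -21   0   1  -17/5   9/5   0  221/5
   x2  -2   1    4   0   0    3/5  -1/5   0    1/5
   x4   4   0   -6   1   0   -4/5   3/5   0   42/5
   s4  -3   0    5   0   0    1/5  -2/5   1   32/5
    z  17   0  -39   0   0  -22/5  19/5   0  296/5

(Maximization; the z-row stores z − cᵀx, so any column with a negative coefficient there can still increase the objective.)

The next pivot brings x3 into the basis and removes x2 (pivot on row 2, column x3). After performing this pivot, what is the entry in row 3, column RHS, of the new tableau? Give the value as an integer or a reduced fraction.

Pivot element is row 2, column x3: 4.
Normalize row 2: new (row 2, RHS) = (1/5)/4 = 1/20.
row 3 ← row 3 − (-6)·(new row 2): 42/5 − (-6)·(1/20) = 87/10.

87/10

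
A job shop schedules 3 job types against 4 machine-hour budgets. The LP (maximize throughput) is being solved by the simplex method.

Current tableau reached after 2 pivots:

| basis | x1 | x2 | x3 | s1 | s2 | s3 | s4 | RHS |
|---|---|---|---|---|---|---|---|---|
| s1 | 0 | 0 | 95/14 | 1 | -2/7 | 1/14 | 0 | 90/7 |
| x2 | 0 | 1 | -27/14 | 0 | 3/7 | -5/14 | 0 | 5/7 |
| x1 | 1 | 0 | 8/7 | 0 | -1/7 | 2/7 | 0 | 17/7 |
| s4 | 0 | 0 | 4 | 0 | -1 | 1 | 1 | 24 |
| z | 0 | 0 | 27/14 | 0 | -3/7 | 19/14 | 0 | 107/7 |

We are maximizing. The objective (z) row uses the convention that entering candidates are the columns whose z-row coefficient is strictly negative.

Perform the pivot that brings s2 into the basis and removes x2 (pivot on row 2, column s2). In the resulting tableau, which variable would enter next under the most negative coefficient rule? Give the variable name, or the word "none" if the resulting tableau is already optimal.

none

Pivot element 3/7. New z-row = old z-row − (-3/7)·(row 2/(3/7)).
Updated z-row coefficients: x1: 0, x2: 1, x3: 0, s1: 0, s2: 0, s3: 1, s4: 0.
No coefficient is strictly negative; the tableau after this pivot is optimal.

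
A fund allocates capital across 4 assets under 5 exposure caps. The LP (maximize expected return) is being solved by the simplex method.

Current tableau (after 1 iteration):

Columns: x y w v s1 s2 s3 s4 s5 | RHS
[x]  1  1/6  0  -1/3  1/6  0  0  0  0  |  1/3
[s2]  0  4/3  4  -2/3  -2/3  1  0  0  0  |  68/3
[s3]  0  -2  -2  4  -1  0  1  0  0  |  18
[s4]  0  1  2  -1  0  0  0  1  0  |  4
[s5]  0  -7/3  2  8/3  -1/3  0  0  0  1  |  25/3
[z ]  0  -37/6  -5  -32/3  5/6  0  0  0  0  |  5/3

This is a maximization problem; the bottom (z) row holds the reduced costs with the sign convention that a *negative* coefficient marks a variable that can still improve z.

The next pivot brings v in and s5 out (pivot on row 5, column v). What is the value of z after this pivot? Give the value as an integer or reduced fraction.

35

Minimum ratio for v: (25/3)/(8/3) = 25/8.
z changes by −(z-row coeff of v)·ratio = −(-32/3)·(25/8) = 100/3.
New z = 5/3 + (100/3) = 35.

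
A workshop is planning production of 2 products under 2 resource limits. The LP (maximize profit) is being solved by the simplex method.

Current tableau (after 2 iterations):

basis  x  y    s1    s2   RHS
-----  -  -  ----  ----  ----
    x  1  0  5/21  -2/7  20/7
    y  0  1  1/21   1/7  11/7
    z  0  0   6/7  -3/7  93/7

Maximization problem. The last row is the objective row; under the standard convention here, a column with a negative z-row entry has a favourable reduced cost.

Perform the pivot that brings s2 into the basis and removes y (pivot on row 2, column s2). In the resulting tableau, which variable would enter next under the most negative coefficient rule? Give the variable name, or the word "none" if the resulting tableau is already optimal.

Pivot element 1/7. New z-row = old z-row − (-3/7)·(row 2/(1/7)).
Updated z-row coefficients: x: 0, y: 3, s1: 1, s2: 0.
No coefficient is strictly negative; the tableau after this pivot is optimal.

none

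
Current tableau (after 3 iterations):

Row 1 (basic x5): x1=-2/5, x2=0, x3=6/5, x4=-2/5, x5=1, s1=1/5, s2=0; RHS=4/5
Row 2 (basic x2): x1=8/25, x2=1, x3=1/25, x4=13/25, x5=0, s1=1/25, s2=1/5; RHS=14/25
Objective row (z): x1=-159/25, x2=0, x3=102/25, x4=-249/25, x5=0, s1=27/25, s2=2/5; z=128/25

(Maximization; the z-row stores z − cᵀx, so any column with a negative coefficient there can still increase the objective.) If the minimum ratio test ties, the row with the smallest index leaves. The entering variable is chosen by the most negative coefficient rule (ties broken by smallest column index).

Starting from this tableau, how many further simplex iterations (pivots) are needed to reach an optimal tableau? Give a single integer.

pivot: x4 in, x2 out → z = 206/13
pivot: x1 in, x4 out → z = 65/4
No improving column remains; optimal.

2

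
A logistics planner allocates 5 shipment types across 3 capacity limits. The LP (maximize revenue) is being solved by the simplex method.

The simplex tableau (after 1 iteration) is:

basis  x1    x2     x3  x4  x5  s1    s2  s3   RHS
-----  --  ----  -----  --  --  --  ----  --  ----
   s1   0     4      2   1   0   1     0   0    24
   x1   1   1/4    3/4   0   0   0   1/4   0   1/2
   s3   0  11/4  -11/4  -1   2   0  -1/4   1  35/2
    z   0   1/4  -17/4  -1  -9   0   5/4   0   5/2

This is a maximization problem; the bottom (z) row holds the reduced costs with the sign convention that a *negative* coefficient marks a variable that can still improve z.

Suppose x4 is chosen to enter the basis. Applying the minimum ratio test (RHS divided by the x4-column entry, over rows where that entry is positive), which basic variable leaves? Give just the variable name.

s1

Ratios: row 1 (s1): 24/1 = 24; row 2 (x1): entry 0 ≤ 0, skip; row 3 (s3): entry -1 ≤ 0, skip.
Minimum ratio 24 is in the s1 row, so s1 leaves.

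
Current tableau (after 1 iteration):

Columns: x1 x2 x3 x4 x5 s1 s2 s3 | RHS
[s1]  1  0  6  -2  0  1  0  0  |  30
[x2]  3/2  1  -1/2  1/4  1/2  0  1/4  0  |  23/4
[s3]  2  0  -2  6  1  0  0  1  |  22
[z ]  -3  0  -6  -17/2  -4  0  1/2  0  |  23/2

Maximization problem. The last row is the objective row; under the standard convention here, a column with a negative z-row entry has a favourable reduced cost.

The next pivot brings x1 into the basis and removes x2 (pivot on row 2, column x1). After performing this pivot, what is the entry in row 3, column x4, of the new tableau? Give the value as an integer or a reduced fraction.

Pivot element is row 2, column x1: 3/2.
Normalize row 2: new (row 2, x4) = (1/4)/(3/2) = 1/6.
row 3 ← row 3 − 2·(new row 2): 6 − 2·(1/6) = 17/3.

17/3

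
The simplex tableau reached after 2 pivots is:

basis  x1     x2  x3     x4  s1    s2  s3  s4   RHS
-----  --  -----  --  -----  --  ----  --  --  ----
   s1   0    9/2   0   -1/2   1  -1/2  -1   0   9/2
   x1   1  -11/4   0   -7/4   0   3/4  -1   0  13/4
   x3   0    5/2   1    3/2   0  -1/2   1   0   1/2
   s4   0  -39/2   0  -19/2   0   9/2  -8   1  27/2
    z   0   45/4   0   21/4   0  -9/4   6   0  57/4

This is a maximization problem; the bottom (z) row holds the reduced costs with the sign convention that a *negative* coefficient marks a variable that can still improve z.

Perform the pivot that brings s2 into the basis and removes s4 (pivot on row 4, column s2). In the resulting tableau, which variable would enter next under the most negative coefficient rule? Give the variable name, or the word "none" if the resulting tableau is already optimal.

none

Pivot element 9/2. New z-row = old z-row − (-9/4)·(row 4/(9/2)).
Updated z-row coefficients: x1: 0, x2: 3/2, x3: 0, x4: 1/2, s1: 0, s2: 0, s3: 2, s4: 1/2.
No coefficient is strictly negative; the tableau after this pivot is optimal.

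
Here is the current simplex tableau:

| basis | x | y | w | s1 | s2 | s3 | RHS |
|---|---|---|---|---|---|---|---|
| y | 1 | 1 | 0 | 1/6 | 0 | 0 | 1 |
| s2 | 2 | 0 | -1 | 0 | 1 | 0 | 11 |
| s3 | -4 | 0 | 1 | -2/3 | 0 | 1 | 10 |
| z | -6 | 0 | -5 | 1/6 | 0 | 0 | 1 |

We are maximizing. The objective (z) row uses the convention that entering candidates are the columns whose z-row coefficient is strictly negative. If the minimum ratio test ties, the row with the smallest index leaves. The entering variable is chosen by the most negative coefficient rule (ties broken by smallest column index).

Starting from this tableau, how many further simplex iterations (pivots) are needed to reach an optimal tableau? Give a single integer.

2

pivot: x in, y out → z = 7
pivot: w in, s3 out → z = 77
No improving column remains; optimal.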